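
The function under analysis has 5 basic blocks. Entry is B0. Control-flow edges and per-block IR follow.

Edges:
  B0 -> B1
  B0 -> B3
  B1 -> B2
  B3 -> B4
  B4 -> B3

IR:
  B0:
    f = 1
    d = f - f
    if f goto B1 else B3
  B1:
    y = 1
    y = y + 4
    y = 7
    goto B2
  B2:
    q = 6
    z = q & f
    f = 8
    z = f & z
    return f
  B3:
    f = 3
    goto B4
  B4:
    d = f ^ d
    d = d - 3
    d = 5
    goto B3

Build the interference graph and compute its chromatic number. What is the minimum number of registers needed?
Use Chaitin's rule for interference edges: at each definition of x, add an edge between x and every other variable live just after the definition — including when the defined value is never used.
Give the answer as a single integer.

Block summaries:
  B0: {d,f} / ∅
  B1: {y} / ∅
  B2: {f,q,z} / {f}
  B3: {f} / ∅
  B4: {d} / {d,f}

Backward fixpoint:
  B0 li=∅ lo={d,f}
  B1 li={f} lo={f}
  B2 li={f} lo=∅
  B3 li={d} lo={d,f}
  B4 li={d,f} lo={d}

Interference:
  d: {f}
  f: {d,q,y,z}
  q: {f}
  y: {f}
  z: {f}

Chromatic number:
  clique {d,f} ⇒ need ≥ 2
  2-colouring: R0={f}  R1={d,q,y,z}
  χ = 2

Answer: 2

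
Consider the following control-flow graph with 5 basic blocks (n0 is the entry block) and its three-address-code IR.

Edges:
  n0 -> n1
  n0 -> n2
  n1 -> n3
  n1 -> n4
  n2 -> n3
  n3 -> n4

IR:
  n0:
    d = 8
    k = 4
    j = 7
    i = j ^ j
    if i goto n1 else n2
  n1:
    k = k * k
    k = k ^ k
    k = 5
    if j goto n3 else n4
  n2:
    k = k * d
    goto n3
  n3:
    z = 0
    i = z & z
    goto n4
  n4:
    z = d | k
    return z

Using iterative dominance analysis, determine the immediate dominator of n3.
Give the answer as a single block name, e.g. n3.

idom tree: n1←n0 n2←n0 n3←n0 n4←n0
Dom at joins:
  n3: preds {n1,n2}: {n0,n1} ∩ {n0,n2} = {n0}; idom=n0
  n4: preds {n1,n3}: {n0,n1} ∩ {n0,n3} = {n0}; idom=n0

idom(n3) = n0

Answer: n0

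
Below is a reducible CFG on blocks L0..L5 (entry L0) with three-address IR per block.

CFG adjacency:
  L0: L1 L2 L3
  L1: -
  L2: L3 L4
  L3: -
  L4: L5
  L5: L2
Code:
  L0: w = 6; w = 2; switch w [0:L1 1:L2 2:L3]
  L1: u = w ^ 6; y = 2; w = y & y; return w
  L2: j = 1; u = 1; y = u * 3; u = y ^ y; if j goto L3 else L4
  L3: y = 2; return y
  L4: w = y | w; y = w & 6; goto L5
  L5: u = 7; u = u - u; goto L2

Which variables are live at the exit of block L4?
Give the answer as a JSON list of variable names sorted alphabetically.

Answer: ["w"]

Working:
Block summaries:
  L0 def {w} use ∅
  L1 def {u,w,y} use {w}
  L2 def {j,u,y} use ∅
  L3 def {y} use ∅
  L4 def {w,y} use {w,y}
  L5 def {u} use ∅

Backward fixpoint:
  L0 li=∅ lo={w}
  L1 li={w} lo=∅
  L2 li={w} lo={w,y}
  L3 li=∅ lo=∅
  L4 li={w,y} lo={w}
  L5 li={w} lo={w}

live-out(L4) = ["w"]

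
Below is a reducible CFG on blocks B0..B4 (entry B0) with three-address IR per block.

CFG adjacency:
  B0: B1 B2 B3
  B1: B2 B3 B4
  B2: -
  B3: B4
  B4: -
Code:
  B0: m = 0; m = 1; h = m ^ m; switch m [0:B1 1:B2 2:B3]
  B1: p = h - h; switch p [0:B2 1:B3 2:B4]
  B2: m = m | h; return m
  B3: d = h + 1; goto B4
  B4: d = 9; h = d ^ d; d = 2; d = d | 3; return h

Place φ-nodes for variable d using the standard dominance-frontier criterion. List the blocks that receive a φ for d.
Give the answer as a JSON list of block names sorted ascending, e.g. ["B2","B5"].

Answer: ["B4"]

Analysis:
idom tree: B1←B0 B2←B0 B3←B0 B4←B0
Join-block Dom:
  B2: preds {B0,B1}: {B0} ∩ {B0,B1} = {B0}; idom=B0
  B3: preds {B0,B1}: {B0} ∩ {B0,B1} = {B0}; idom=B0
  B4: preds {B1,B3}: {B0,B1} ∩ {B0,B3} = {B0}; idom=B0

Frontier:
  B2←B0: walk · to B0
  B2←B1: walk B1 to B0
  B3←B0: walk · to B0
  B3←B1: walk B1 to B0
  B4←B1: walk B1 to B0
  B4←B3: walk B3 to B0
  B0 → ∅
  B1 → {B2,B3,B4}
  B2 → ∅
  B3 → {B4}
  B4 → ∅

φ for d: defs {B3,B4}
  DF⁺ = {B4}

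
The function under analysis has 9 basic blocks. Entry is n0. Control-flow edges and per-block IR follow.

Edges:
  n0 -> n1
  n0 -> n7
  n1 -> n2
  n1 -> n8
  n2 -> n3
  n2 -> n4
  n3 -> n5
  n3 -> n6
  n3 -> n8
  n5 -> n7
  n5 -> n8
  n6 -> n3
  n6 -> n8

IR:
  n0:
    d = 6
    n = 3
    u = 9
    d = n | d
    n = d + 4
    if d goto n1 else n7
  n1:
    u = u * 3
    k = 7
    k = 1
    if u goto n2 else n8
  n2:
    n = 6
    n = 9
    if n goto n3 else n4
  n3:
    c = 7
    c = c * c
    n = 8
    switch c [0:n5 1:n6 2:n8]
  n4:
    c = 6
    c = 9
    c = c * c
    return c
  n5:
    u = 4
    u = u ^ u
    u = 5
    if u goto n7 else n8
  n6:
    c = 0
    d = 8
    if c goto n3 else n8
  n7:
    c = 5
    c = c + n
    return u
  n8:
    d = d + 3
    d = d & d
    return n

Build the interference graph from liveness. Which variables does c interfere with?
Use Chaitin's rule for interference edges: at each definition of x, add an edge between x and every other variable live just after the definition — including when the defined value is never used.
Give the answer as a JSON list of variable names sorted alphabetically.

def/use:
  n0: def={d,n,u} ue=∅
  n1: def={k,u} ue={u}
  n2: def={n} ue=∅
  n3: def={c,n} ue=∅
  n4: def={c} ue=∅
  n5: def={u} ue=∅
  n6: def={c,d} ue=∅
  n7: def={c} ue={n,u}
  n8: def={d} ue={d,n}

Liveness:
  n0 li=∅ lo={d,n,u}
  n1 li={d,n,u} lo={d,n}
  n2 li={d} lo={d}
  n3 li={d} lo={d,n}
  n4 li=∅ lo=∅
  n5 li={d,n} lo={d,n,u}
  n6 li={n} lo={d,n}
  n7 li={n,u} lo=∅
  n8 li={d,n} lo=∅

Conflict graph:
  c — {d,n,u}
  d — {c,k,n,u}
  k — {d,n,u}
  n — {c,d,k,u}
  u — {c,d,k,n}

N(c) = ["d", "n", "u"]

Answer: ["d", "n", "u"]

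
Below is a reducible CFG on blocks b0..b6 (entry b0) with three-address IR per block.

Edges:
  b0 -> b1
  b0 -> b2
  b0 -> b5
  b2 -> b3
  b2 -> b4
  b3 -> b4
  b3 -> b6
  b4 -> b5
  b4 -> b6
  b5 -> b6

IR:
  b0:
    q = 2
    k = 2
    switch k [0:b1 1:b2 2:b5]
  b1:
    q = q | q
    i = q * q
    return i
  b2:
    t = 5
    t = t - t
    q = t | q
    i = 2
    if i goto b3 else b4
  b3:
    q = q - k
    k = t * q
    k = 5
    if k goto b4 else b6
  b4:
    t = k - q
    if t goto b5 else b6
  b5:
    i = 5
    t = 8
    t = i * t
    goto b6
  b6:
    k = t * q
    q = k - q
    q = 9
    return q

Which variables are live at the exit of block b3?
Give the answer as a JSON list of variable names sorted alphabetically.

Answer: ["k", "q", "t"]

Derivation:
Block summaries:
  b0: {k,q} / ∅
  b1: {i,q} / {q}
  b2: {i,q,t} / {q}
  b3: {k,q} / {k,q,t}
  b4: {t} / {k,q}
  b5: {i,t} / ∅
  b6: {k,q} / {q,t}

Live sets:
  b0: in=∅ out={k,q}
  b1: in={q} out=∅
  b2: in={k,q} out={k,q,t}
  b3: in={k,q,t} out={k,q,t}
  b4: in={k,q} out={q,t}
  b5: in={q} out={q,t}
  b6: in={q,t} out=∅

live-out(b3) = ["k", "q", "t"]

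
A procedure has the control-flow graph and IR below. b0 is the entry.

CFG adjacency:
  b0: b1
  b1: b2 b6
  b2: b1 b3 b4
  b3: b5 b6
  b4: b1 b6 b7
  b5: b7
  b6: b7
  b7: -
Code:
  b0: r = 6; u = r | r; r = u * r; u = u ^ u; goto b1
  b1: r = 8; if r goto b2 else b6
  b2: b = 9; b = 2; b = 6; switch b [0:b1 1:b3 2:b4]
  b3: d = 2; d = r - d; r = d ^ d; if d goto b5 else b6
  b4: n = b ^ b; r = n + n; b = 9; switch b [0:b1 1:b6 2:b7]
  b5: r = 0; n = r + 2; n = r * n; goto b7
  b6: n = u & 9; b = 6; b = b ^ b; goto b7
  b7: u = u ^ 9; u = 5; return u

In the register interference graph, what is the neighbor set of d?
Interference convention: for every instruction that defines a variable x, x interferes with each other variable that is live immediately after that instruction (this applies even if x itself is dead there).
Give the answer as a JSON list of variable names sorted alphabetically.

Answer: ["r", "u"]

Working:
Block summaries:
  b0 def {r,u} use ∅
  b1 def {r} use ∅
  b2 def {b} use ∅
  b3 def {d,r} use {r}
  b4 def {b,n,r} use {b}
  b5 def {n,r} use ∅
  b6 def {b,n} use {u}
  b7 def {u} use {u}

Live sets:
  b0 li=∅ lo={u}
  b1 li={u} lo={r,u}
  b2 li={r,u} lo={b,r,u}
  b3 li={r,u} lo={u}
  b4 li={b,u} lo={u}
  b5 li={u} lo={u}
  b6 li={u} lo={u}
  b7 li={u} lo=∅

Interference:
  b: {r,u}
  d: {r,u}
  n: {r,u}
  r: {b,d,n,u}
  u: {b,d,n,r}

N(d) = ["r", "u"]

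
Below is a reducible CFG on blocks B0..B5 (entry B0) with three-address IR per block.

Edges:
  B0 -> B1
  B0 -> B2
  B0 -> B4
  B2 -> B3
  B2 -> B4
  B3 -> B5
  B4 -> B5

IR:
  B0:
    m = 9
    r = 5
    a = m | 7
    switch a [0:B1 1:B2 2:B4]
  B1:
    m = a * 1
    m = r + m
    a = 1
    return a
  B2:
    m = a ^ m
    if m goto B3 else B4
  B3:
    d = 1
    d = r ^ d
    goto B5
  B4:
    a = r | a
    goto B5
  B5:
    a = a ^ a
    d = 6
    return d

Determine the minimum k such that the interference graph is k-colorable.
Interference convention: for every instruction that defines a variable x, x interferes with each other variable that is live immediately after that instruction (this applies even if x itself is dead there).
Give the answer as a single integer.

def/use:
  B0: def={a,m,r} ue=∅
  B1: def={a,m} ue={a,r}
  B2: def={m} ue={a,m}
  B3: def={d} ue={r}
  B4: def={a} ue={a,r}
  B5: def={a,d} ue={a}

Live sets:
  B0: in=∅ out={a,m,r}
  B1: in={a,r} out=∅
  B2: in={a,m,r} out={a,r}
  B3: in={a,r} out={a}
  B4: in={a,r} out={a}
  B5: in={a} out=∅

Interfere edges:
  a↔{d,m,r}
  d↔{a,r}
  m↔{a,r}
  r↔{a,d,m}

Registers:
  clique {a,d,r} ⇒ need ≥ 3
  3-colouring: r0={a}  r1={r}  r2={d,m}
  χ = 3

Answer: 3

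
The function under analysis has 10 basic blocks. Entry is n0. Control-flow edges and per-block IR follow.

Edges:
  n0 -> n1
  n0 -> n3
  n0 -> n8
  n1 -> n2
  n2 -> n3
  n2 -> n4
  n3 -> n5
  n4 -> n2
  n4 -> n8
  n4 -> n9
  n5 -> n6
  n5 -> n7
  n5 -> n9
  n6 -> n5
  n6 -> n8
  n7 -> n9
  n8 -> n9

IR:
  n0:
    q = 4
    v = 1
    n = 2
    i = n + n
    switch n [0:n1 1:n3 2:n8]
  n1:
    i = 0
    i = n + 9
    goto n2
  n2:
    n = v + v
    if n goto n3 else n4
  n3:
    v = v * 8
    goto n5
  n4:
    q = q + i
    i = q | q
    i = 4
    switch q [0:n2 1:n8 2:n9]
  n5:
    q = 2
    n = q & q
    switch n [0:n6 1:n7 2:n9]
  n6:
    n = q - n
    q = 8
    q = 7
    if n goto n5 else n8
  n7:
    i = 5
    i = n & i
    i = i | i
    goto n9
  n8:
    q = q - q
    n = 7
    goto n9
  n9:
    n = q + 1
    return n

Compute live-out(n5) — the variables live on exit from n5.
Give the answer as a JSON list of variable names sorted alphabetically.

Answer: ["n", "q"]

Working:
def/use:
  n0 def {i,n,q,v} use ∅
  n1 def {i} use {n}
  n2 def {n} use {v}
  n3 def {v} use {v}
  n4 def {i,q} use {i,q}
  n5 def {n,q} use ∅
  n6 def {n,q} use {n,q}
  n7 def {i} use {n}
  n8 def {n,q} use {q}
  n9 def {n} use {q}

Liveness:
  live n0: ∅→{n,q,v}
  live n1: {n,q,v}→{i,q,v}
  live n2: {i,q,v}→{i,q,v}
  live n3: {v}→∅
  live n4: {i,q,v}→{i,q,v}
  live n5: ∅→{n,q}
  live n6: {n,q}→{q}
  live n7: {n,q}→{q}
  live n8: {q}→{q}
  live n9: {q}→∅

live-out(n5) = ["n", "q"]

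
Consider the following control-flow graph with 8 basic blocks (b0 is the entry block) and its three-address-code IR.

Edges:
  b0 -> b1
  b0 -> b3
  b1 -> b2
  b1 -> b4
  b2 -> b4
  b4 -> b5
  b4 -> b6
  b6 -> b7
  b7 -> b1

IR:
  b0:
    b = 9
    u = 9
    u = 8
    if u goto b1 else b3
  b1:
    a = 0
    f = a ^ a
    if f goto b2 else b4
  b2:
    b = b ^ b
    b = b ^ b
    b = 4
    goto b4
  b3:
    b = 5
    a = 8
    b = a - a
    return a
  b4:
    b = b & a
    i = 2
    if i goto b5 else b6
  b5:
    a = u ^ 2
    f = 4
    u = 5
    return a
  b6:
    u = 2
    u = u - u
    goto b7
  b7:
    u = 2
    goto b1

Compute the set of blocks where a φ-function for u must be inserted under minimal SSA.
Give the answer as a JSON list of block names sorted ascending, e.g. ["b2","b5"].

idom tree: b1←b0 b2←b1 b3←b0 b4←b1 b5←b4 b6←b4 b7←b6
Dom at joins:
  b1: preds {b0,b7}: {b0} ∩ {b0,b1,b4,b6,b7} = {b0}; idom=b0
  b4: preds {b1,b2}: {b0,b1} ∩ {b0,b1,b2} = {b0,b1}; idom=b1

DF walk-up:
  join b1 pred b0: · stop@b0
  join b1 pred b7: b7→b6→b4→b1 stop@b0
  join b4 pred b1: · stop@b1
  join b4 pred b2: b2 stop@b1
  b0 → ∅
  b1 → {b1}
  b2 → {b4}
  b3 → ∅
  b4 → {b1}
  b5 → ∅
  b6 → {b1}
  b7 → {b1}

φ for u: defs {b0,b5,b6,b7}
  DF⁺ = {b1}

Answer: ["b1"]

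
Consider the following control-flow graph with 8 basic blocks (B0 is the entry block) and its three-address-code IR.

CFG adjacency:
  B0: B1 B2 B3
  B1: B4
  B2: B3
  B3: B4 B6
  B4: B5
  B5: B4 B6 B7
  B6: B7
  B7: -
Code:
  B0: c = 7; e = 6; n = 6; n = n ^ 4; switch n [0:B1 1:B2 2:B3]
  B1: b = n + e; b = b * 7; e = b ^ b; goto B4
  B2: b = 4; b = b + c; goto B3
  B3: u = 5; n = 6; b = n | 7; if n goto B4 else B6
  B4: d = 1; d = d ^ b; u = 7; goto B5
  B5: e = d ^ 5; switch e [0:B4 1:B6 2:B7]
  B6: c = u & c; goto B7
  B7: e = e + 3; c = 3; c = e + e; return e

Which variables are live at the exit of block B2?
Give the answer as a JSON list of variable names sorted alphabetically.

Answer: ["c", "e"]

Analysis:
Block summaries:
  B0 def {c,e,n} use ∅
  B1 def {b,e} use {e,n}
  B2 def {b} use {c}
  B3 def {b,n,u} use ∅
  B4 def {d,u} use {b}
  B5 def {e} use {d}
  B6 def {c} use {c,u}
  B7 def {c,e} use {e}

Liveness:
  B0: in=∅ out={c,e,n}
  B1: in={c,e,n} out={b,c}
  B2: in={c,e} out={c,e}
  B3: in={c,e} out={b,c,e,u}
  B4: in={b,c} out={b,c,d,u}
  B5: in={b,c,d,u} out={b,c,e,u}
  B6: in={c,e,u} out={e}
  B7: in={e} out=∅

live-out(B2) = ["c", "e"]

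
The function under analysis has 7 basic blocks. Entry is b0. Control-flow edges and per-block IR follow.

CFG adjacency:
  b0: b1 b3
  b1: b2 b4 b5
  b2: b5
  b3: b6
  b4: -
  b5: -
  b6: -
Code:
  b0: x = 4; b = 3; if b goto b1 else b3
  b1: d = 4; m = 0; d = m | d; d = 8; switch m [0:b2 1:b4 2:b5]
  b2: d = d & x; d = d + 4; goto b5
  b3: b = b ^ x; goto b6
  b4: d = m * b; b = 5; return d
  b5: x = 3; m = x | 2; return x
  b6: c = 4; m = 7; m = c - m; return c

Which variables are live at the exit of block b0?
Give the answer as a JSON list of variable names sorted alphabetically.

Per-block:
  b0: {b,x} / ∅
  b1: {d,m} / ∅
  b2: {d} / {d,x}
  b3: {b} / {b,x}
  b4: {b,d} / {b,m}
  b5: {m,x} / ∅
  b6: {c,m} / ∅

Backward fixpoint:
  b0: in=∅ out={b,x}
  b1: in={b,x} out={b,d,m,x}
  b2: in={d,x} out=∅
  b3: in={b,x} out=∅
  b4: in={b,m} out=∅
  b5: in=∅ out=∅
  b6: in=∅ out=∅

live-out(b0) = ["b", "x"]

Answer: ["b", "x"]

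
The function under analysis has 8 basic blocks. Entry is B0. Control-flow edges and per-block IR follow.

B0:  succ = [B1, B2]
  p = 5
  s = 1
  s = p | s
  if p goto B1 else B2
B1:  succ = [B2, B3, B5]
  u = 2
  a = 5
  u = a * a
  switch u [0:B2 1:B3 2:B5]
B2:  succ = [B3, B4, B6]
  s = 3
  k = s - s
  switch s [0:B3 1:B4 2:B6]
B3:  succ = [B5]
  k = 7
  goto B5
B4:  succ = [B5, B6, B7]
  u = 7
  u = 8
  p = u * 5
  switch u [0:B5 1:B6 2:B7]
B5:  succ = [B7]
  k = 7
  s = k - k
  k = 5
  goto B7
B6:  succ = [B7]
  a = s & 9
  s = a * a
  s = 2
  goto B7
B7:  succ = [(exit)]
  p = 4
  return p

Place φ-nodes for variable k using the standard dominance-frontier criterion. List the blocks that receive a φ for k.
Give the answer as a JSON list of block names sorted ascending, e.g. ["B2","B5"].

Answer: ["B3", "B5", "B7"]

Analysis:
idom tree: B1←B0 B2←B0 B3←B0 B4←B2 B5←B0 B6←B2 B7←B0
Join-block Dom:
  B2: preds {B0,B1}: {B0} ∩ {B0,B1} = {B0}; idom=B0
  B3: preds {B1,B2}: {B0,B1} ∩ {B0,B2} = {B0}; idom=B0
  B5: preds {B1,B3,B4}: {B0,B1} ∩ {B0,B3} ∩ {B0,B2,B4} = {B0}; idom=B0
  B6: preds {B2,B4}: {B0,B2} ∩ {B0,B2,B4} = {B0,B2}; idom=B2
  B7: preds {B4,B5,B6}: {B0,B2,B4} ∩ {B0,B5} ∩ {B0,B2,B6} = {B0}; idom=B0

DF derivation:
  B2←B0: walk · to B0
  B2←B1: walk B1 to B0
  B3←B1: walk B1 to B0
  B3←B2: walk B2 to B0
  B5←B1: walk B1 to B0
  B5←B3: walk B3 to B0
  B5←B4: walk B4→B2 to B0
  B6←B2: walk · to B2
  B6←B4: walk B4 to B2
  B7←B4: walk B4→B2 to B0
  B7←B5: walk B5 to B0
  B7←B6: walk B6→B2 to B0
  DF(B0)=∅
  DF(B1)={B2,B3,B5}
  DF(B2)={B3,B5,B7}
  DF(B3)={B5}
  DF(B4)={B5,B6,B7}
  DF(B5)={B7}
  DF(B6)={B7}
  DF(B7)=∅

φ for k: defs {B2,B3,B5}
  DF⁺ = {B3,B5,B7}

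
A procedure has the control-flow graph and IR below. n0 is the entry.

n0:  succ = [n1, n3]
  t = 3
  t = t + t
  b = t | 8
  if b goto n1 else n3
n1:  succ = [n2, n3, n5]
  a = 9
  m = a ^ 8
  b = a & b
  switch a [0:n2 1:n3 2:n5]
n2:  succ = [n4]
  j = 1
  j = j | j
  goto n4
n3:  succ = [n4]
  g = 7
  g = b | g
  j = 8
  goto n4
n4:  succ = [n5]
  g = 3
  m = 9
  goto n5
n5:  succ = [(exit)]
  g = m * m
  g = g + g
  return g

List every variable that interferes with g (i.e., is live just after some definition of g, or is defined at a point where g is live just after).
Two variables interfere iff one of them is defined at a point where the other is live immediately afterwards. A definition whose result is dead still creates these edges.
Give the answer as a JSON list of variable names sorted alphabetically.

Answer: ["b"]

Working:
Block summaries:
  n0 def {b,t} use ∅
  n1 def {a,b,m} use {b}
  n2 def {j} use ∅
  n3 def {g,j} use {b}
  n4 def {g,m} use ∅
  n5 def {g} use {m}

Liveness:
  n0: in=∅ out={b}
  n1: in={b} out={b,m}
  n2: in=∅ out=∅
  n3: in={b} out=∅
  n4: in=∅ out={m}
  n5: in={m} out=∅

Interference:
  a↔{b,m}
  b↔{a,g,m}
  g↔{b}
  j↔∅
  m↔{a,b}
  t↔∅

N(g) = ["b"]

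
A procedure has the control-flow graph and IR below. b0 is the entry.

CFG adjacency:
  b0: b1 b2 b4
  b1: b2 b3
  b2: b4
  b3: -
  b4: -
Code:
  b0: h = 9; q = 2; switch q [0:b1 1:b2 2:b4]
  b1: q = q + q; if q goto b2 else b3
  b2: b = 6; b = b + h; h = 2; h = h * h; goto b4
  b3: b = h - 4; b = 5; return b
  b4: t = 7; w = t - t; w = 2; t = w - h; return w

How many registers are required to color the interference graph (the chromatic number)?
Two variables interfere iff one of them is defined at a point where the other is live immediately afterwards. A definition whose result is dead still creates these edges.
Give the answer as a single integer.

Block summaries:
  b0 def {h,q} use ∅
  b1 def {q} use {q}
  b2 def {b,h} use {h}
  b3 def {b} use {h}
  b4 def {t,w} use {h}

Live sets:
  b0 li=∅ lo={h,q}
  b1 li={h,q} lo={h}
  b2 li={h} lo={h}
  b3 li={h} lo=∅
  b4 li={h} lo=∅

Conflict graph:
  b: {h}
  h: {b,q,t,w}
  q: {h}
  t: {h,w}
  w: {h,t}

Registers:
  lower bound: {h,t,w} mutually conflict ⇒ χ ≥ 3
  assign b→c1 h→c0 q→c1 t→c1 w→c2 — no edge inside a register ⇒ χ ≤ 3
  χ = 3

Answer: 3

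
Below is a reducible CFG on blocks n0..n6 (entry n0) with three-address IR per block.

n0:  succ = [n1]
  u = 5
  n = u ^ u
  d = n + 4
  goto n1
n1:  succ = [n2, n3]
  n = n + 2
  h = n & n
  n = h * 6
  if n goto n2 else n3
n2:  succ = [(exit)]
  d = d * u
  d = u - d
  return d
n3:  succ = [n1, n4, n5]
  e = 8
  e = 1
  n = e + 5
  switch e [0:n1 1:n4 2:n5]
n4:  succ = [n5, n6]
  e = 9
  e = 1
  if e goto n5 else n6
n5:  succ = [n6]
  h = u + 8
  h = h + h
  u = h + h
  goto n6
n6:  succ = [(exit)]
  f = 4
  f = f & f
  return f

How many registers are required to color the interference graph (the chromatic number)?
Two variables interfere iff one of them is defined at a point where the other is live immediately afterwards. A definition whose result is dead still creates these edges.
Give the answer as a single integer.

Answer: 4

Working:
Block summaries:
  n0: {d,n,u} / ∅
  n1: {h,n} / {n}
  n2: {d} / {d,u}
  n3: {e,n} / ∅
  n4: {e} / ∅
  n5: {h,u} / {u}
  n6: {f} / ∅

Liveness:
  n0 li=∅ lo={d,n,u}
  n1 li={d,n,u} lo={d,u}
  n2 li={d,u} lo=∅
  n3 li={d,u} lo={d,n,u}
  n4 li={u} lo={u}
  n5 li={u} lo=∅
  n6 li=∅ lo=∅

Conflict graph:
  d — {e,h,n,u}
  e — {d,n,u}
  f — ∅
  h — {d,u}
  n — {d,e,u}
  u — {d,e,h,n}

Registers:
  clique {d,e,n,u} ⇒ need ≥ 4
  assign d→R0 e→R2 f→R0 h→R2 n→R3 u→R1 — no edge inside a register ⇒ χ ≤ 4
  χ = 4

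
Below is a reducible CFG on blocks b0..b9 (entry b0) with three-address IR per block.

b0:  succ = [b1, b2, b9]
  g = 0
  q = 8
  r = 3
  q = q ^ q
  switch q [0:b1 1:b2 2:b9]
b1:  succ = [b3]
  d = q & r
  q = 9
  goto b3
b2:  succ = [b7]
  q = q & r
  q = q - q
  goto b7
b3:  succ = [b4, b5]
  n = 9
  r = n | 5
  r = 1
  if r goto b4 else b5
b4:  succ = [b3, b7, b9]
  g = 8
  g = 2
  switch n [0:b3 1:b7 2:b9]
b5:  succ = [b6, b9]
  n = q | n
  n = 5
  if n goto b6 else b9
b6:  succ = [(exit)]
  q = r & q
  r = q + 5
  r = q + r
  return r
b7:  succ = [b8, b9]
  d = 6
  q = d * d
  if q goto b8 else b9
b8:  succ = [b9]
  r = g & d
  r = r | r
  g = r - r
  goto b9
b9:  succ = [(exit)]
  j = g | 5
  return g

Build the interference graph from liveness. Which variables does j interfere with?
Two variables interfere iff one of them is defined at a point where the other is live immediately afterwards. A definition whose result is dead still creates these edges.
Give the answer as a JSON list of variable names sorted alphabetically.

Block summaries:
  b0 def {g,q,r} use ∅
  b1 def {d,q} use {q,r}
  b2 def {q} use {q,r}
  b3 def {n,r} use ∅
  b4 def {g} use {n}
  b5 def {n} use {n,q}
  b6 def {q,r} use {q,r}
  b7 def {d,q} use ∅
  b8 def {g,r} use {d,g}
  b9 def {j} use {g}

Live sets:
  b0 li=∅ lo={g,q,r}
  b1 li={g,q,r} lo={g,q}
  b2 li={g,q,r} lo={g}
  b3 li={g,q} lo={g,n,q,r}
  b4 li={n,q} lo={g,q}
  b5 li={g,n,q,r} lo={g,q,r}
  b6 li={q,r} lo=∅
  b7 li={g} lo={d,g}
  b8 li={d,g} lo={g}
  b9 li={g} lo=∅

Conflict graph:
  d: {g,q}
  g: {d,j,n,q,r}
  j: {g}
  n: {g,q,r}
  q: {d,g,n,r}
  r: {g,n,q}

N(j) = ["g"]

Answer: ["g"]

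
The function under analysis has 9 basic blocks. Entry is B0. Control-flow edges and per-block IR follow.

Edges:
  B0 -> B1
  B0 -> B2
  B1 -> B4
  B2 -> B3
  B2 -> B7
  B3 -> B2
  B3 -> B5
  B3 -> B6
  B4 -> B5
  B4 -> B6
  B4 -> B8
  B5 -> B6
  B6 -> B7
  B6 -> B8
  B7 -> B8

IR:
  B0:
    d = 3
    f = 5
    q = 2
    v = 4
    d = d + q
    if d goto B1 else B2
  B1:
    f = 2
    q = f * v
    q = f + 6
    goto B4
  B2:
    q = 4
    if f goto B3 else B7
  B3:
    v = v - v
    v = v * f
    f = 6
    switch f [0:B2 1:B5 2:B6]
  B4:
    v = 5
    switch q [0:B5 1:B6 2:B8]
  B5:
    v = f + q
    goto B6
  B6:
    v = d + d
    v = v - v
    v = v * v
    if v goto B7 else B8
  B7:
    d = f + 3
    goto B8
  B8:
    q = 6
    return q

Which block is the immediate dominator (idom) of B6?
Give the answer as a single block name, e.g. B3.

Answer: B0

Working:
idom tree: B1←B0 B2←B0 B3←B2 B4←B1 B5←B0 B6←B0 B7←B0 B8←B0
Join-block Dom:
  B2: preds {B0,B3}: {B0} ∩ {B0,B2,B3} = {B0}; idom=B0
  B5: preds {B3,B4}: {B0,B2,B3} ∩ {B0,B1,B4} = {B0}; idom=B0
  B6: preds {B3,B4,B5}: {B0,B2,B3} ∩ {B0,B1,B4} ∩ {B0,B5} = {B0}; idom=B0
  B7: preds {B2,B6}: {B0,B2} ∩ {B0,B6} = {B0}; idom=B0
  B8: preds {B4,B6,B7}: {B0,B1,B4} ∩ {B0,B6} ∩ {B0,B7} = {B0}; idom=B0

idom(B6) = B0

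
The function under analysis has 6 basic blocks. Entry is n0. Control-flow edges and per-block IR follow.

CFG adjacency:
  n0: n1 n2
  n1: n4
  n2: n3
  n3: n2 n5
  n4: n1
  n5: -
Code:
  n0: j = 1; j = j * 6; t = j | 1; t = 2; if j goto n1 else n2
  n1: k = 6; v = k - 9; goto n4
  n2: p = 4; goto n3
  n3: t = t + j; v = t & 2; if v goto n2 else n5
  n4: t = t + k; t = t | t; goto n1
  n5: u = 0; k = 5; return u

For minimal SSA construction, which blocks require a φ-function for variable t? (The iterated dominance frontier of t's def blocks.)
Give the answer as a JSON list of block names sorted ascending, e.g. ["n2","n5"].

idom tree: n1←n0 n2←n0 n3←n2 n4←n1 n5←n3
Dom at joins:
  n1: preds {n0,n4}: {n0} ∩ {n0,n1,n4} = {n0}; idom=n0
  n2: preds {n0,n3}: {n0} ∩ {n0,n2,n3} = {n0}; idom=n0

DF walk-up:
  n1←n0: walk · to n0
  n1←n4: walk n4→n1 to n0
  n2←n0: walk · to n0
  n2←n3: walk n3→n2 to n0
  n0 → ∅
  n1 → {n1}
  n2 → {n2}
  n3 → {n2}
  n4 → {n1}
  n5 → ∅

φ for t: defs {n0,n3,n4}
  DF⁺ = {n1,n2}

Answer: ["n1", "n2"]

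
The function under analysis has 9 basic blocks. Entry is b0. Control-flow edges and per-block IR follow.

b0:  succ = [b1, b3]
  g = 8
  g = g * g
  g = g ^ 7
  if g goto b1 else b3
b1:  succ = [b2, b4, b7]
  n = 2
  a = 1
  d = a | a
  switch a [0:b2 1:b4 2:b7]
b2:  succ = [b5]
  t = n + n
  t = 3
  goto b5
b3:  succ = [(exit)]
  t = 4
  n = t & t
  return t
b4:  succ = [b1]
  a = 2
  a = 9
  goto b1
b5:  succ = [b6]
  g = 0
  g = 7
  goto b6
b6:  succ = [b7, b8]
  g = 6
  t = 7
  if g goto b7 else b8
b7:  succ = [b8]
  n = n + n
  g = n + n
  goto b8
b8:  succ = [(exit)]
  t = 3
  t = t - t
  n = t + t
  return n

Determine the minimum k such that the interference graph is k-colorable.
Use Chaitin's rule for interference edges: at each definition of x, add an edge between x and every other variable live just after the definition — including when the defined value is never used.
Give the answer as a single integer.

Answer: 3

Analysis:
def/use:
  b0: def={g} ue=∅
  b1: def={a,d,n} ue=∅
  b2: def={t} ue={n}
  b3: def={n,t} ue=∅
  b4: def={a} ue=∅
  b5: def={g} ue=∅
  b6: def={g,t} ue=∅
  b7: def={g,n} ue={n}
  b8: def={n,t} ue=∅

Live sets:
  live b0: ∅→∅
  live b1: ∅→{n}
  live b2: {n}→{n}
  live b3: ∅→∅
  live b4: ∅→∅
  live b5: {n}→{n}
  live b6: {n}→{n}
  live b7: {n}→∅
  live b8: ∅→∅

Interfere edges:
  a: {d,n}
  d: {a,n}
  g: {n,t}
  n: {a,d,g,t}
  t: {g,n}

Colouring:
  lower bound: {a,d,n} mutually conflict ⇒ χ ≥ 3
  assign a→R1 d→R2 g→R1 n→R0 t→R2 — no edge inside a register ⇒ χ ≤ 3
  χ = 3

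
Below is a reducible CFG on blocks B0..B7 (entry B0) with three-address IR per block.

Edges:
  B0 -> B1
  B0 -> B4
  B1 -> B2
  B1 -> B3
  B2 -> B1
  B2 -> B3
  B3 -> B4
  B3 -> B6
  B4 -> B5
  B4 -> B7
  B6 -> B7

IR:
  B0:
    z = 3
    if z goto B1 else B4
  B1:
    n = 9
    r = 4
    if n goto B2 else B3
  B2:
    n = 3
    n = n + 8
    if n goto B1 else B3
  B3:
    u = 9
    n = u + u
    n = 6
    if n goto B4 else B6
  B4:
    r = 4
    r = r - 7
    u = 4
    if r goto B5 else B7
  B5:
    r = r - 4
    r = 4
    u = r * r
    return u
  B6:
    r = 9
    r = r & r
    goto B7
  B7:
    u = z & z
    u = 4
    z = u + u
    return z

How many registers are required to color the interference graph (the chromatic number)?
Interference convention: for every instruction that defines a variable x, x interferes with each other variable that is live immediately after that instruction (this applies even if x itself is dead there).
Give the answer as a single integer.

Block summaries:
  B0 def {z} use ∅
  B1 def {n,r} use ∅
  B2 def {n} use ∅
  B3 def {n,u} use ∅
  B4 def {r,u} use ∅
  B5 def {r,u} use {r}
  B6 def {r} use ∅
  B7 def {u,z} use {z}

Live sets:
  B0 li=∅ lo={z}
  B1 li={z} lo={z}
  B2 li={z} lo={z}
  B3 li={z} lo={z}
  B4 li={z} lo={r,z}
  B5 li={r} lo=∅
  B6 li={z} lo={z}
  B7 li={z} lo=∅

Interference:
  n↔{r,z}
  r↔{n,u,z}
  u↔{r,z}
  z↔{n,r,u}

Chromatic number:
  clique {n,r,z} ⇒ need ≥ 3
  assign n→r2 r→r0 u→r2 z→r1 — no edge inside a register ⇒ χ ≤ 3
  χ = 3

Answer: 3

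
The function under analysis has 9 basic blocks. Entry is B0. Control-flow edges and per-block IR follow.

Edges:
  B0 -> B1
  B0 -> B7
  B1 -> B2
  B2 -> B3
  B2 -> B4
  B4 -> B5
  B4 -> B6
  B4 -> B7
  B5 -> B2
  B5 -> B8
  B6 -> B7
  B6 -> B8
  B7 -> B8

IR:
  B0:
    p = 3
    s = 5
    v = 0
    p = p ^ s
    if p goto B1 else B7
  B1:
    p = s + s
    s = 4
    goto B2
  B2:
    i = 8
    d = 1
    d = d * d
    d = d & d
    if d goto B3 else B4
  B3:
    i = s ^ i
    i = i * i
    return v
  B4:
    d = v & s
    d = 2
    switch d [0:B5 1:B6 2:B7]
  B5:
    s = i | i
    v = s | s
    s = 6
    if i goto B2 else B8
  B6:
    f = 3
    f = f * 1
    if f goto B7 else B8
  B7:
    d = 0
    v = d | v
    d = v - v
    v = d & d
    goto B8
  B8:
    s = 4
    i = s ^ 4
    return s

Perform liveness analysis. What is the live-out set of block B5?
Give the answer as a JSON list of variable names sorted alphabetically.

Answer: ["s", "v"]

Analysis:
Per-block:
  B0: {p,s,v} / ∅
  B1: {p,s} / {s}
  B2: {d,i} / ∅
  B3: {i} / {i,s,v}
  B4: {d} / {s,v}
  B5: {s,v} / {i}
  B6: {f} / ∅
  B7: {d,v} / {v}
  B8: {i,s} / ∅

Live sets:
  live B0: ∅→{s,v}
  live B1: {s,v}→{s,v}
  live B2: {s,v}→{i,s,v}
  live B3: {i,s,v}→∅
  live B4: {i,s,v}→{i,v}
  live B5: {i}→{s,v}
  live B6: {v}→{v}
  live B7: {v}→∅
  live B8: ∅→∅

live-out(B5) = ["s", "v"]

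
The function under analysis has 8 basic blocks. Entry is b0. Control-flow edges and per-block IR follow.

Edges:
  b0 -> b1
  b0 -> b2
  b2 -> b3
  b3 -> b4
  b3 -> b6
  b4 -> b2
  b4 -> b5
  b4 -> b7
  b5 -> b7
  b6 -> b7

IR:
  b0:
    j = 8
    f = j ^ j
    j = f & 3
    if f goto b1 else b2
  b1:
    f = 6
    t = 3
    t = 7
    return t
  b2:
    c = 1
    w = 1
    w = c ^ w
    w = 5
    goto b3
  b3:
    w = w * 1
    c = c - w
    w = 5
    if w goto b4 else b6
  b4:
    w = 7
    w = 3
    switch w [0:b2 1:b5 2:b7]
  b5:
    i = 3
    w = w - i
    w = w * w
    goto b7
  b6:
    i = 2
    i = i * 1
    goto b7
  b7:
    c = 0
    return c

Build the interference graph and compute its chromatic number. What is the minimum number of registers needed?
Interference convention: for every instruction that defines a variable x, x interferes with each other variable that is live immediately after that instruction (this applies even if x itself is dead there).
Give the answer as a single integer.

Answer: 2

Working:
Per-block:
  b0: {f,j} / ∅
  b1: {f,t} / ∅
  b2: {c,w} / ∅
  b3: {c,w} / {c,w}
  b4: {w} / ∅
  b5: {i,w} / {w}
  b6: {i} / ∅
  b7: {c} / ∅

Live sets:
  b0 li=∅ lo=∅
  b1 li=∅ lo=∅
  b2 li=∅ lo={c,w}
  b3 li={c,w} lo=∅
  b4 li=∅ lo={w}
  b5 li={w} lo=∅
  b6 li=∅ lo=∅
  b7 li=∅ lo=∅

Interference:
  c: {w}
  f: {j}
  i: {w}
  j: {f}
  t: ∅
  w: {c,i}

Colouring:
  {c,w} pairwise interfere (2-clique) ⇒ χ ≥ 2
  assign c→r1 f→r0 i→r1 j→r1 t→r0 w→r0 — no edge inside a register ⇒ χ ≤ 2
  χ = 2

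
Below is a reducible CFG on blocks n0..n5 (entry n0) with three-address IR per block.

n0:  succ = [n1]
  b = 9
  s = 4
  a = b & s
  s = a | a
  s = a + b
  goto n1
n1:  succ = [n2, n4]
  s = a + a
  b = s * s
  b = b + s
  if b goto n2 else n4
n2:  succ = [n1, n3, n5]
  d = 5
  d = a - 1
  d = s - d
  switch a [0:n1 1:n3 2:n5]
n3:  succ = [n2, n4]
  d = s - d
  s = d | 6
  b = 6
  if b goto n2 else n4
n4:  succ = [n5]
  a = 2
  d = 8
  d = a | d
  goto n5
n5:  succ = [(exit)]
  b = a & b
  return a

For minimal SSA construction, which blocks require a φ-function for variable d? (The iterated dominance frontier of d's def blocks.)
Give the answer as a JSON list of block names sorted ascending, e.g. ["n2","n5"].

Answer: ["n1", "n2", "n4", "n5"]

Derivation:
idom tree: n1←n0 n2←n1 n3←n2 n4←n1 n5←n1
Dom∩ at merges:
  n1: preds {n0,n2}: {n0} ∩ {n0,n1,n2} = {n0}; idom=n0
  n2: preds {n1,n3}: {n0,n1} ∩ {n0,n1,n2,n3} = {n0,n1}; idom=n1
  n4: preds {n1,n3}: {n0,n1} ∩ {n0,n1,n2,n3} = {n0,n1}; idom=n1
  n5: preds {n2,n4}: {n0,n1,n2} ∩ {n0,n1,n4} = {n0,n1}; idom=n1

Frontier:
  n1←n0: walk · to n0
  n1←n2: walk n2→n1 to n0
  n2←n1: walk · to n1
  n2←n3: walk n3→n2 to n1
  n4←n1: walk · to n1
  n4←n3: walk n3→n2 to n1
  n5←n2: walk n2 to n1
  n5←n4: walk n4 to n1
  DF(n0)=∅
  DF(n1)={n1}
  DF(n2)={n1,n2,n4,n5}
  DF(n3)={n2,n4}
  DF(n4)={n5}
  DF(n5)=∅

φ for d: defs {n2,n3,n4}
  DF⁺ = {n1,n2,n4,n5}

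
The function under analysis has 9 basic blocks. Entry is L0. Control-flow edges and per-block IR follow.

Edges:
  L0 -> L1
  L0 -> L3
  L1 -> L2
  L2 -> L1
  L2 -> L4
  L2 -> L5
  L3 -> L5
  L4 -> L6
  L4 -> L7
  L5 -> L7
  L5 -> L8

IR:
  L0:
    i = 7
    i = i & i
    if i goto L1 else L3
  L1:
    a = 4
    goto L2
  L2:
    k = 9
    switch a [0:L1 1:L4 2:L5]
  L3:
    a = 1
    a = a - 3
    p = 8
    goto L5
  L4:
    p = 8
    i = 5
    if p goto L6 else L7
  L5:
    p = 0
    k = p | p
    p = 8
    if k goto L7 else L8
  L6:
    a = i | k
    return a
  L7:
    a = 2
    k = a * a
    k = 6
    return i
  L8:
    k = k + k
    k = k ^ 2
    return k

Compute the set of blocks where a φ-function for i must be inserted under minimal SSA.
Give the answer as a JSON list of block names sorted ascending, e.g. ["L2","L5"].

idom tree: L1←L0 L2←L1 L3←L0 L4←L2 L5←L0 L6←L4 L7←L0 L8←L5
Dom at joins:
  L1: preds {L0,L2}: {L0} ∩ {L0,L1,L2} = {L0}; idom=L0
  L5: preds {L2,L3}: {L0,L1,L2} ∩ {L0,L3} = {L0}; idom=L0
  L7: preds {L4,L5}: {L0,L1,L2,L4} ∩ {L0,L5} = {L0}; idom=L0

Frontier:
  join L1 pred L0: · stop@L0
  join L1 pred L2: L2→L1 stop@L0
  join L5 pred L2: L2→L1 stop@L0
  join L5 pred L3: L3 stop@L0
  join L7 pred L4: L4→L2→L1 stop@L0
  join L7 pred L5: L5 stop@L0
  L0 → ∅
  L1 → {L1,L5,L7}
  L2 → {L1,L5,L7}
  L3 → {L5}
  L4 → {L7}
  L5 → {L7}
  L6 → ∅
  L7 → ∅
  L8 → ∅

φ for i: defs {L0,L4}
  DF⁺ = {L7}

Answer: ["L7"]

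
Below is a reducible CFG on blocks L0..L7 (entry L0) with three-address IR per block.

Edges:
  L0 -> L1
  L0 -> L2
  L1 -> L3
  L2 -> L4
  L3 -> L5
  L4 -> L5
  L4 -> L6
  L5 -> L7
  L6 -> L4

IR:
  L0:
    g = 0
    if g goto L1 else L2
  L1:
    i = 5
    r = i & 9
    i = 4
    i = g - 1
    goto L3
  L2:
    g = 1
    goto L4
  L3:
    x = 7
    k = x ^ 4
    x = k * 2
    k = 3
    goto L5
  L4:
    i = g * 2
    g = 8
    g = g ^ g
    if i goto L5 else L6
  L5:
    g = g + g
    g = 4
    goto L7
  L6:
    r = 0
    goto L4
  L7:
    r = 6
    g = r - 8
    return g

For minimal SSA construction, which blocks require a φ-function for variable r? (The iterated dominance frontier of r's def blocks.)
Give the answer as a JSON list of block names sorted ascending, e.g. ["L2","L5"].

Answer: ["L4", "L5"]

Working:
idom tree: L1←L0 L2←L0 L3←L1 L4←L2 L5←L0 L6←L4 L7←L5
Dom∩ at merges:
  L4: preds {L2,L6}: {L0,L2} ∩ {L0,L2,L4,L6} = {L0,L2}; idom=L2
  L5: preds {L3,L4}: {L0,L1,L3} ∩ {L0,L2,L4} = {L0}; idom=L0

DF walk-up:
  L4←L2: walk · to L2
  L4←L6: walk L6→L4 to L2
  L5←L3: walk L3→L1 to L0
  L5←L4: walk L4→L2 to L0
  L0 → ∅
  L1 → {L5}
  L2 → {L5}
  L3 → {L5}
  L4 → {L4,L5}
  L5 → ∅
  L6 → {L4}
  L7 → ∅

φ for r: defs {L1,L6,L7}
  DF⁺ = {L4,L5}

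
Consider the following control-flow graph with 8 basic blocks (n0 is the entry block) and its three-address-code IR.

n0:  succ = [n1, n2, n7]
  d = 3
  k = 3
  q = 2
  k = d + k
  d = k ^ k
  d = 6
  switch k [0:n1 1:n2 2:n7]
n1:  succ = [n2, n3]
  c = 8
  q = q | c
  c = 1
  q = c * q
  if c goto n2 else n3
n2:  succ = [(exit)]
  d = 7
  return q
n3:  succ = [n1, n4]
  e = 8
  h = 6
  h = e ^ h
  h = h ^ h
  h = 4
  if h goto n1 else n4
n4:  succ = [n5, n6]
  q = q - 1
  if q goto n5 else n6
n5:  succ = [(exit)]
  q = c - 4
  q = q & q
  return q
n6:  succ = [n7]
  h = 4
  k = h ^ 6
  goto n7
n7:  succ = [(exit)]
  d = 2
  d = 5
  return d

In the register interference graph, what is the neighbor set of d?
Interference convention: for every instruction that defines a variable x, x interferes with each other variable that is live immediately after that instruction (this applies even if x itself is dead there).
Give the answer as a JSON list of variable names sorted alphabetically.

Per-block:
  n0 def {d,k,q} use ∅
  n1 def {c,q} use {q}
  n2 def {d} use {q}
  n3 def {e,h} use ∅
  n4 def {q} use {q}
  n5 def {q} use {c}
  n6 def {h,k} use ∅
  n7 def {d} use ∅

Liveness:
  n0 li=∅ lo={q}
  n1 li={q} lo={c,q}
  n2 li={q} lo=∅
  n3 li={c,q} lo={c,q}
  n4 li={c,q} lo={c}
  n5 li={c} lo=∅
  n6 li=∅ lo=∅
  n7 li=∅ lo=∅

Interference:
  c: {e,h,q}
  d: {k,q}
  e: {c,h,q}
  h: {c,e,q}
  k: {d,q}
  q: {c,d,e,h,k}

N(d) = ["k", "q"]

Answer: ["k", "q"]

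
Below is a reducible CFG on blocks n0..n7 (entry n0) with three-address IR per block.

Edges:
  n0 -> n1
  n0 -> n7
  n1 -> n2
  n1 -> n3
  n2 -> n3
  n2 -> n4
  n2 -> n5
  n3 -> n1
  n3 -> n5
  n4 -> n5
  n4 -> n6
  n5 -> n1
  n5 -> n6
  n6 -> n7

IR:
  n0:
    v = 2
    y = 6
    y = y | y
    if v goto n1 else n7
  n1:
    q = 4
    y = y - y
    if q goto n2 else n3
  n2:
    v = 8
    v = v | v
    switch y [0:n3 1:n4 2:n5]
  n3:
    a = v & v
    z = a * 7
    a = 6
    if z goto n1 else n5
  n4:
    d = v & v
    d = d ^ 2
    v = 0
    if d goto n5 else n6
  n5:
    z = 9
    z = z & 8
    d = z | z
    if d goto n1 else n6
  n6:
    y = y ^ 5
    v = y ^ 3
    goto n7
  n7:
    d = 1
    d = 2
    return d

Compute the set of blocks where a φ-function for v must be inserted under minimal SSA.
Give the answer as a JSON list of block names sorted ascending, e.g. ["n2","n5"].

idom tree: n1←n0 n2←n1 n3←n1 n4←n2 n5←n1 n6←n1 n7←n0
Dom at joins:
  n1: preds {n0,n3,n5}: {n0} ∩ {n0,n1,n3} ∩ {n0,n1,n5} = {n0}; idom=n0
  n3: preds {n1,n2}: {n0,n1} ∩ {n0,n1,n2} = {n0,n1}; idom=n1
  n5: preds {n2,n3,n4}: {n0,n1,n2} ∩ {n0,n1,n3} ∩ {n0,n1,n2,n4} = {n0,n1}; idom=n1
  n6: preds {n4,n5}: {n0,n1,n2,n4} ∩ {n0,n1,n5} = {n0,n1}; idom=n1
  n7: preds {n0,n6}: {n0} ∩ {n0,n1,n6} = {n0}; idom=n0

Frontier:
  join n1 pred n0: · stop@n0
  join n1 pred n3: n3→n1 stop@n0
  join n1 pred n5: n5→n1 stop@n0
  join n3 pred n1: · stop@n1
  join n3 pred n2: n2 stop@n1
  join n5 pred n2: n2 stop@n1
  join n5 pred n3: n3 stop@n1
  join n5 pred n4: n4→n2 stop@n1
  join n6 pred n4: n4→n2 stop@n1
  join n6 pred n5: n5 stop@n1
  join n7 pred n0: · stop@n0
  join n7 pred n6: n6→n1 stop@n0
  n0 → ∅
  n1 → {n1,n7}
  n2 → {n3,n5,n6}
  n3 → {n1,n5}
  n4 → {n5,n6}
  n5 → {n1,n6}
  n6 → {n7}
  n7 → ∅

φ for v: defs {n0,n2,n4,n6}
  DF⁺ = {n1,n3,n5,n6,n7}

Answer: ["n1", "n3", "n5", "n6", "n7"]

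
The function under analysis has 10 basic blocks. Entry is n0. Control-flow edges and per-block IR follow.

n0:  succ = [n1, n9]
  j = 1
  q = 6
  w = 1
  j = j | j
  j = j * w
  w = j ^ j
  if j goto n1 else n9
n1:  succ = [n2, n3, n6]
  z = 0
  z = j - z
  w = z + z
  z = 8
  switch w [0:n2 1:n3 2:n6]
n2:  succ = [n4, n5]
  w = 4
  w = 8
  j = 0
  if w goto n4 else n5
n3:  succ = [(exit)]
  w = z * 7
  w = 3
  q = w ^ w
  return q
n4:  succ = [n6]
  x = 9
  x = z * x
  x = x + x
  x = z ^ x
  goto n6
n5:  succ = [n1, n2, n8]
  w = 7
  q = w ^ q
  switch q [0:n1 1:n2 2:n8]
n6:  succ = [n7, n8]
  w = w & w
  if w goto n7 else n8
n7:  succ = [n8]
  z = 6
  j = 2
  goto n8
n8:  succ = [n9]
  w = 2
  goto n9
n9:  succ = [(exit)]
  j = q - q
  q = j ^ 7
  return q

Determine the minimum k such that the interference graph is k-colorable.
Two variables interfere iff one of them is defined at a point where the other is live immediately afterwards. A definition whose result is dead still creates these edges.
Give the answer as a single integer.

Per-block:
  n0 def {j,q,w} use ∅
  n1 def {w,z} use {j}
  n2 def {j,w} use ∅
  n3 def {q,w} use {z}
  n4 def {x} use {z}
  n5 def {q,w} use {q}
  n6 def {w} use {w}
  n7 def {j,z} use ∅
  n8 def {w} use ∅
  n9 def {j,q} use {q}

Liveness:
  live n0: ∅→{j,q}
  live n1: {j,q}→{q,w,z}
  live n2: {q,z}→{j,q,w,z}
  live n3: {z}→∅
  live n4: {q,w,z}→{q,w}
  live n5: {j,q,z}→{j,q,z}
  live n6: {q,w}→{q}
  live n7: {q}→{q}
  live n8: {q}→{q}
  live n9: {q}→∅

Interfere edges:
  j — {q,w,z}
  q — {j,w,x,z}
  w — {j,q,x,z}
  x — {q,w,z}
  z — {j,q,w,x}

Registers:
  lower bound: {j,q,w,z} mutually conflict ⇒ χ ≥ 4
  4-colouring: R0={q}  R1={w}  R2={z}  R3={j,x}
  χ = 4

Answer: 4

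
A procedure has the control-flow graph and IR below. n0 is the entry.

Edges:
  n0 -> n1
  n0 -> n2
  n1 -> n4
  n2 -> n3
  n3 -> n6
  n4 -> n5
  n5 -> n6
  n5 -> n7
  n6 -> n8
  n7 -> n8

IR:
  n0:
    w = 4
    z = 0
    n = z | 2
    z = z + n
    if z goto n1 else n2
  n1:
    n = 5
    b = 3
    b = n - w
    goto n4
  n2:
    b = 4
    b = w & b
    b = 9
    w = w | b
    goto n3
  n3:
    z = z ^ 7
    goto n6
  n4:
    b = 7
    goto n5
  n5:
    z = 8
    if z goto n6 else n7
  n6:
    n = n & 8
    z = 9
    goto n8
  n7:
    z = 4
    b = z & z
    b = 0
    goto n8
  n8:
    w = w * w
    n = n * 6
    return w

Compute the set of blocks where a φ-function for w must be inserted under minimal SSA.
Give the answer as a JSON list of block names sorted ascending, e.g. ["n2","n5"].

idom tree: n1←n0 n2←n0 n3←n2 n4←n1 n5←n4 n6←n0 n7←n5 n8←n0
Dom∩ at merges:
  n6: preds {n3,n5}: {n0,n2,n3} ∩ {n0,n1,n4,n5} = {n0}; idom=n0
  n8: preds {n6,n7}: {n0,n6} ∩ {n0,n1,n4,n5,n7} = {n0}; idom=n0

Frontier:
  n6←n3: walk n3→n2 to n0
  n6←n5: walk n5→n4→n1 to n0
  n8←n6: walk n6 to n0
  n8←n7: walk n7→n5→n4→n1 to n0
  DF(n0)=∅
  DF(n1)={n6,n8}
  DF(n2)={n6}
  DF(n3)={n6}
  DF(n4)={n6,n8}
  DF(n5)={n6,n8}
  DF(n6)={n8}
  DF(n7)={n8}
  DF(n8)=∅

φ for w: defs {n0,n2,n8}
  DF⁺ = {n6,n8}

Answer: ["n6", "n8"]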